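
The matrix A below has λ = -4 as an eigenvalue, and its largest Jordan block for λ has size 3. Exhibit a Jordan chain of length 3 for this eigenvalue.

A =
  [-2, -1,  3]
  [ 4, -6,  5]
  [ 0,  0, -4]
A Jordan chain for λ = -4 of length 3:
v_1 = (1, 2, 0)ᵀ
v_2 = (3, 5, 0)ᵀ
v_3 = (0, 0, 1)ᵀ

Let N = A − (-4)·I. We want v_3 with N^3 v_3 = 0 but N^2 v_3 ≠ 0; then v_{j-1} := N · v_j for j = 3, …, 2.

Pick v_3 = (0, 0, 1)ᵀ.
Then v_2 = N · v_3 = (3, 5, 0)ᵀ.
Then v_1 = N · v_2 = (1, 2, 0)ᵀ.

Sanity check: (A − (-4)·I) v_1 = (0, 0, 0)ᵀ = 0. ✓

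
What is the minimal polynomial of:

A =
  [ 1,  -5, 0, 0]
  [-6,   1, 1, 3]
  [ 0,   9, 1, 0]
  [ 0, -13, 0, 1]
x^3 - 3*x^2 + 3*x - 1

The characteristic polynomial is χ_A(x) = (x - 1)^4, so the eigenvalues are known. The minimal polynomial is
  m_A(x) = Π_λ (x − λ)^{k_λ}
where k_λ is the size of the *largest* Jordan block for λ (equivalently, the smallest k with (A − λI)^k v = 0 for every generalised eigenvector v of λ).

  λ = 1: largest Jordan block has size 3, contributing (x − 1)^3

So m_A(x) = (x - 1)^3 = x^3 - 3*x^2 + 3*x - 1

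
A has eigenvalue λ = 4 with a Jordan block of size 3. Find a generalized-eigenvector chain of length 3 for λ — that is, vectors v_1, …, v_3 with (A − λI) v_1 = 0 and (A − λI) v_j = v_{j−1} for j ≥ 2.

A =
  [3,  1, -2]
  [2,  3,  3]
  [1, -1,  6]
A Jordan chain for λ = 4 of length 3:
v_1 = (1, -1, -1)ᵀ
v_2 = (-1, 2, 1)ᵀ
v_3 = (1, 0, 0)ᵀ

Let N = A − (4)·I. We want v_3 with N^3 v_3 = 0 but N^2 v_3 ≠ 0; then v_{j-1} := N · v_j for j = 3, …, 2.

Pick v_3 = (1, 0, 0)ᵀ.
Then v_2 = N · v_3 = (-1, 2, 1)ᵀ.
Then v_1 = N · v_2 = (1, -1, -1)ᵀ.

Sanity check: (A − (4)·I) v_1 = (0, 0, 0)ᵀ = 0. ✓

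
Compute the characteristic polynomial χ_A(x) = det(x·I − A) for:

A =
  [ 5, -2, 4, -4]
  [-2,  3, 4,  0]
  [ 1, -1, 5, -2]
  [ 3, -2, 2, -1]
x^4 - 12*x^3 + 54*x^2 - 108*x + 81

Expanding det(x·I − A) (e.g. by cofactor expansion or by noting that A is similar to its Jordan form J, which has the same characteristic polynomial as A) gives
  χ_A(x) = x^4 - 12*x^3 + 54*x^2 - 108*x + 81
which factors as (x - 3)^4. The eigenvalues (with algebraic multiplicities) are λ = 3 with multiplicity 4.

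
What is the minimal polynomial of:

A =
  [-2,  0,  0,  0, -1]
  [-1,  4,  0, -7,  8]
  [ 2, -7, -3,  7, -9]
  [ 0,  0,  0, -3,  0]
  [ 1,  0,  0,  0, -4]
x^3 + 2*x^2 - 15*x - 36

The characteristic polynomial is χ_A(x) = (x - 4)*(x + 3)^4, so the eigenvalues are known. The minimal polynomial is
  m_A(x) = Π_λ (x − λ)^{k_λ}
where k_λ is the size of the *largest* Jordan block for λ (equivalently, the smallest k with (A − λI)^k v = 0 for every generalised eigenvector v of λ).

  λ = -3: largest Jordan block has size 2, contributing (x + 3)^2
  λ = 4: largest Jordan block has size 1, contributing (x − 4)

So m_A(x) = (x - 4)*(x + 3)^2 = x^3 + 2*x^2 - 15*x - 36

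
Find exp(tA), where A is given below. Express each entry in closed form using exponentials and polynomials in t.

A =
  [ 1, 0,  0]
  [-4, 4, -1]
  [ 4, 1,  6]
e^{tA} =
  [exp(t), 0, 0]
  [-exp(5*t) + exp(t), -t*exp(5*t) + exp(5*t), -t*exp(5*t)]
  [exp(5*t) - exp(t), t*exp(5*t), t*exp(5*t) + exp(5*t)]

Strategy: write A = P · J · P⁻¹ where J is a Jordan canonical form, so e^{tA} = P · e^{tJ} · P⁻¹, and e^{tJ} can be computed block-by-block.

A has Jordan form
J =
  [1, 0, 0]
  [0, 5, 1]
  [0, 0, 5]
(up to reordering of blocks).

Per-block formulas:
  For a 1×1 block at λ = 1: exp(t · [1]) = [e^(1t)].
  For a 2×2 Jordan block J_2(5): exp(t · J_2(5)) = e^(5t)·(I + t·N), where N is the 2×2 nilpotent shift.

After assembling e^{tJ} and conjugating by P, we get:

e^{tA} =
  [exp(t), 0, 0]
  [-exp(5*t) + exp(t), -t*exp(5*t) + exp(5*t), -t*exp(5*t)]
  [exp(5*t) - exp(t), t*exp(5*t), t*exp(5*t) + exp(5*t)]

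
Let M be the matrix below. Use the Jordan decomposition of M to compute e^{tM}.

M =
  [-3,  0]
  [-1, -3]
e^{tM} =
  [exp(-3*t), 0]
  [-t*exp(-3*t), exp(-3*t)]

Strategy: write M = P · J · P⁻¹ where J is a Jordan canonical form, so e^{tM} = P · e^{tJ} · P⁻¹, and e^{tJ} can be computed block-by-block.

M has Jordan form
J =
  [-3,  1]
  [ 0, -3]
(up to reordering of blocks).

Per-block formulas:
  For a 2×2 Jordan block J_2(-3): exp(t · J_2(-3)) = e^(-3t)·(I + t·N), where N is the 2×2 nilpotent shift.

After assembling e^{tJ} and conjugating by P, we get:

e^{tM} =
  [exp(-3*t), 0]
  [-t*exp(-3*t), exp(-3*t)]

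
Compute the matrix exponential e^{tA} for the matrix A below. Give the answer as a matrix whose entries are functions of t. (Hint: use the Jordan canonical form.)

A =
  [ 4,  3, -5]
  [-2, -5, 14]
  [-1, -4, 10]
e^{tA} =
  [t*exp(3*t) + exp(3*t), -t^2*exp(3*t)/2 + 3*t*exp(3*t), t^2*exp(3*t) - 5*t*exp(3*t)]
  [-2*t*exp(3*t), t^2*exp(3*t) - 8*t*exp(3*t) + exp(3*t), -2*t^2*exp(3*t) + 14*t*exp(3*t)]
  [-t*exp(3*t), t^2*exp(3*t)/2 - 4*t*exp(3*t), -t^2*exp(3*t) + 7*t*exp(3*t) + exp(3*t)]

Strategy: write A = P · J · P⁻¹ where J is a Jordan canonical form, so e^{tA} = P · e^{tJ} · P⁻¹, and e^{tJ} can be computed block-by-block.

A has Jordan form
J =
  [3, 1, 0]
  [0, 3, 1]
  [0, 0, 3]
(up to reordering of blocks).

Per-block formulas:
  For a 3×3 Jordan block J_3(3): exp(t · J_3(3)) = e^(3t)·(I + t·N + (t^2/2)·N^2), where N is the 3×3 nilpotent shift.

After assembling e^{tJ} and conjugating by P, we get:

e^{tA} =
  [t*exp(3*t) + exp(3*t), -t^2*exp(3*t)/2 + 3*t*exp(3*t), t^2*exp(3*t) - 5*t*exp(3*t)]
  [-2*t*exp(3*t), t^2*exp(3*t) - 8*t*exp(3*t) + exp(3*t), -2*t^2*exp(3*t) + 14*t*exp(3*t)]
  [-t*exp(3*t), t^2*exp(3*t)/2 - 4*t*exp(3*t), -t^2*exp(3*t) + 7*t*exp(3*t) + exp(3*t)]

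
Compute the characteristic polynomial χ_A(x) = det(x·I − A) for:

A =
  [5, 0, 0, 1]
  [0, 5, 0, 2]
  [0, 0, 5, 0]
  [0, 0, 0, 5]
x^4 - 20*x^3 + 150*x^2 - 500*x + 625

Expanding det(x·I − A) (e.g. by cofactor expansion or by noting that A is similar to its Jordan form J, which has the same characteristic polynomial as A) gives
  χ_A(x) = x^4 - 20*x^3 + 150*x^2 - 500*x + 625
which factors as (x - 5)^4. The eigenvalues (with algebraic multiplicities) are λ = 5 with multiplicity 4.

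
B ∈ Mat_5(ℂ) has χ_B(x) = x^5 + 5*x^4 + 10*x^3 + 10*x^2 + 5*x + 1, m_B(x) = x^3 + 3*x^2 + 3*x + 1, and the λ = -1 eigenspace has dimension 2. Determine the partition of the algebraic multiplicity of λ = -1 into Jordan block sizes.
Block sizes for λ = -1: [3, 2]

Step 1 — from the characteristic polynomial, algebraic multiplicity of λ = -1 is 5. From dim ker(B − (-1)·I) = 2, there are exactly 2 Jordan blocks for λ = -1.
Step 2 — from the minimal polynomial, the factor (x + 1)^3 tells us the largest block for λ = -1 has size 3.
Step 3 — with total size 5, 2 blocks, and largest block 3, the block sizes (in nonincreasing order) are [3, 2].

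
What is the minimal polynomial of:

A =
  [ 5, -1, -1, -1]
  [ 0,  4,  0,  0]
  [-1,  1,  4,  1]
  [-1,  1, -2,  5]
x^3 - 14*x^2 + 65*x - 100

The characteristic polynomial is χ_A(x) = (x - 5)^2*(x - 4)^2, so the eigenvalues are known. The minimal polynomial is
  m_A(x) = Π_λ (x − λ)^{k_λ}
where k_λ is the size of the *largest* Jordan block for λ (equivalently, the smallest k with (A − λI)^k v = 0 for every generalised eigenvector v of λ).

  λ = 4: largest Jordan block has size 1, contributing (x − 4)
  λ = 5: largest Jordan block has size 2, contributing (x − 5)^2

So m_A(x) = (x - 5)^2*(x - 4) = x^3 - 14*x^2 + 65*x - 100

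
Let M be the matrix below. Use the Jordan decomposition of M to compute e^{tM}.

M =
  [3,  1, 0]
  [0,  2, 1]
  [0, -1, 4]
e^{tM} =
  [exp(3*t), -t^2*exp(3*t)/2 + t*exp(3*t), t^2*exp(3*t)/2]
  [0, -t*exp(3*t) + exp(3*t), t*exp(3*t)]
  [0, -t*exp(3*t), t*exp(3*t) + exp(3*t)]

Strategy: write M = P · J · P⁻¹ where J is a Jordan canonical form, so e^{tM} = P · e^{tJ} · P⁻¹, and e^{tJ} can be computed block-by-block.

M has Jordan form
J =
  [3, 1, 0]
  [0, 3, 1]
  [0, 0, 3]
(up to reordering of blocks).

Per-block formulas:
  For a 3×3 Jordan block J_3(3): exp(t · J_3(3)) = e^(3t)·(I + t·N + (t^2/2)·N^2), where N is the 3×3 nilpotent shift.

After assembling e^{tJ} and conjugating by P, we get:

e^{tM} =
  [exp(3*t), -t^2*exp(3*t)/2 + t*exp(3*t), t^2*exp(3*t)/2]
  [0, -t*exp(3*t) + exp(3*t), t*exp(3*t)]
  [0, -t*exp(3*t), t*exp(3*t) + exp(3*t)]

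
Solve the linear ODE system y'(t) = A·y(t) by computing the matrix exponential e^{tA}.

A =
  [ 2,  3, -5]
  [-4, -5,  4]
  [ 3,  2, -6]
e^{tA} =
  [-t^2*exp(-3*t) + 5*t*exp(-3*t) + exp(-3*t), -t^2*exp(-3*t)/2 + 3*t*exp(-3*t), t^2*exp(-3*t) - 5*t*exp(-3*t)]
  [-4*t*exp(-3*t), -2*t*exp(-3*t) + exp(-3*t), 4*t*exp(-3*t)]
  [-t^2*exp(-3*t) + 3*t*exp(-3*t), -t^2*exp(-3*t)/2 + 2*t*exp(-3*t), t^2*exp(-3*t) - 3*t*exp(-3*t) + exp(-3*t)]

Strategy: write A = P · J · P⁻¹ where J is a Jordan canonical form, so e^{tA} = P · e^{tJ} · P⁻¹, and e^{tJ} can be computed block-by-block.

A has Jordan form
J =
  [-3,  1,  0]
  [ 0, -3,  1]
  [ 0,  0, -3]
(up to reordering of blocks).

Per-block formulas:
  For a 3×3 Jordan block J_3(-3): exp(t · J_3(-3)) = e^(-3t)·(I + t·N + (t^2/2)·N^2), where N is the 3×3 nilpotent shift.

After assembling e^{tJ} and conjugating by P, we get:

e^{tA} =
  [-t^2*exp(-3*t) + 5*t*exp(-3*t) + exp(-3*t), -t^2*exp(-3*t)/2 + 3*t*exp(-3*t), t^2*exp(-3*t) - 5*t*exp(-3*t)]
  [-4*t*exp(-3*t), -2*t*exp(-3*t) + exp(-3*t), 4*t*exp(-3*t)]
  [-t^2*exp(-3*t) + 3*t*exp(-3*t), -t^2*exp(-3*t)/2 + 2*t*exp(-3*t), t^2*exp(-3*t) - 3*t*exp(-3*t) + exp(-3*t)]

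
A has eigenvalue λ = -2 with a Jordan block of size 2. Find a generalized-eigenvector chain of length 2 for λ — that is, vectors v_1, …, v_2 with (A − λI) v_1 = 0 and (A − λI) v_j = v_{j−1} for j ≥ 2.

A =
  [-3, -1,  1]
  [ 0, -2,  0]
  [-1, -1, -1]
A Jordan chain for λ = -2 of length 2:
v_1 = (-1, 0, -1)ᵀ
v_2 = (1, 0, 0)ᵀ

Let N = A − (-2)·I. We want v_2 with N^2 v_2 = 0 but N^1 v_2 ≠ 0; then v_{j-1} := N · v_j for j = 2, …, 2.

Pick v_2 = (1, 0, 0)ᵀ.
Then v_1 = N · v_2 = (-1, 0, -1)ᵀ.

Sanity check: (A − (-2)·I) v_1 = (0, 0, 0)ᵀ = 0. ✓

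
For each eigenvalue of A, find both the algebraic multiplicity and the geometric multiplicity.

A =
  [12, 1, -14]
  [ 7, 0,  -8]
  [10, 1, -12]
λ = -1: alg = 2, geom = 1; λ = 2: alg = 1, geom = 1

Step 1 — factor the characteristic polynomial to read off the algebraic multiplicities:
  χ_A(x) = (x - 2)*(x + 1)^2

Step 2 — compute geometric multiplicities via the rank-nullity identity g(λ) = n − rank(A − λI):
  rank(A − (-1)·I) = 2, so dim ker(A − (-1)·I) = n − 2 = 1
  rank(A − (2)·I) = 2, so dim ker(A − (2)·I) = n − 2 = 1

Summary:
  λ = -1: algebraic multiplicity = 2, geometric multiplicity = 1
  λ = 2: algebraic multiplicity = 1, geometric multiplicity = 1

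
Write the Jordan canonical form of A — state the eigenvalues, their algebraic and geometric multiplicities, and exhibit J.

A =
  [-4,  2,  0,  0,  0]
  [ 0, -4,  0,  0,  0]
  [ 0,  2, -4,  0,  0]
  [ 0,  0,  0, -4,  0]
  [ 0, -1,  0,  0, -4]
J_2(-4) ⊕ J_1(-4) ⊕ J_1(-4) ⊕ J_1(-4)

The characteristic polynomial is
  det(x·I − A) = x^5 + 20*x^4 + 160*x^3 + 640*x^2 + 1280*x + 1024 = (x + 4)^5

Eigenvalues and multiplicities (the geometric multiplicity of λ is n − rank(A − λI), which equals the number of Jordan blocks for λ):
  λ = -4: algebraic multiplicity = 5, geometric multiplicity = 4

Determining the block sizes for each eigenvalue:
  λ = -4: 4 blocks summing to 5 forces exactly one block of size 2 and the rest size 1 → block sizes [2, 1, 1, 1]

Assembling the blocks gives a Jordan form
J =
  [-4,  1,  0,  0,  0]
  [ 0, -4,  0,  0,  0]
  [ 0,  0, -4,  0,  0]
  [ 0,  0,  0, -4,  0]
  [ 0,  0,  0,  0, -4]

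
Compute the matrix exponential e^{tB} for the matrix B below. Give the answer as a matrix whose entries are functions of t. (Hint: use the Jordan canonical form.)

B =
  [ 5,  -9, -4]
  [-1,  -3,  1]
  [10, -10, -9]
e^{tB} =
  [-t*exp(-4*t) + 2*exp(t) - exp(-4*t), t*exp(-4*t) - 2*exp(t) + 2*exp(-4*t), t*exp(-4*t) - exp(t) + exp(-4*t)]
  [-t*exp(-4*t), t*exp(-4*t) + exp(-4*t), t*exp(-4*t)]
  [2*exp(t) - 2*exp(-4*t), -2*exp(t) + 2*exp(-4*t), -exp(t) + 2*exp(-4*t)]

Strategy: write B = P · J · P⁻¹ where J is a Jordan canonical form, so e^{tB} = P · e^{tJ} · P⁻¹, and e^{tJ} can be computed block-by-block.

B has Jordan form
J =
  [-4,  1, 0]
  [ 0, -4, 0]
  [ 0,  0, 1]
(up to reordering of blocks).

Per-block formulas:
  For a 1×1 block at λ = 1: exp(t · [1]) = [e^(1t)].
  For a 2×2 Jordan block J_2(-4): exp(t · J_2(-4)) = e^(-4t)·(I + t·N), where N is the 2×2 nilpotent shift.

After assembling e^{tJ} and conjugating by P, we get:

e^{tB} =
  [-t*exp(-4*t) + 2*exp(t) - exp(-4*t), t*exp(-4*t) - 2*exp(t) + 2*exp(-4*t), t*exp(-4*t) - exp(t) + exp(-4*t)]
  [-t*exp(-4*t), t*exp(-4*t) + exp(-4*t), t*exp(-4*t)]
  [2*exp(t) - 2*exp(-4*t), -2*exp(t) + 2*exp(-4*t), -exp(t) + 2*exp(-4*t)]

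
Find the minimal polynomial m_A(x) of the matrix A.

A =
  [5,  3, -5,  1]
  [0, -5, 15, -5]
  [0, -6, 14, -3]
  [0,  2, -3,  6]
x^3 - 15*x^2 + 75*x - 125

The characteristic polynomial is χ_A(x) = (x - 5)^4, so the eigenvalues are known. The minimal polynomial is
  m_A(x) = Π_λ (x − λ)^{k_λ}
where k_λ is the size of the *largest* Jordan block for λ (equivalently, the smallest k with (A − λI)^k v = 0 for every generalised eigenvector v of λ).

  λ = 5: largest Jordan block has size 3, contributing (x − 5)^3

So m_A(x) = (x - 5)^3 = x^3 - 15*x^2 + 75*x - 125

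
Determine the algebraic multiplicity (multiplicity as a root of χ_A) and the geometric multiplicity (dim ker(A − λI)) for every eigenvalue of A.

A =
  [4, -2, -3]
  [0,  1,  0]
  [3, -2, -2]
λ = 1: alg = 3, geom = 2

Step 1 — factor the characteristic polynomial to read off the algebraic multiplicities:
  χ_A(x) = (x - 1)^3

Step 2 — compute geometric multiplicities via the rank-nullity identity g(λ) = n − rank(A − λI):
  rank(A − (1)·I) = 1, so dim ker(A − (1)·I) = n − 1 = 2

Summary:
  λ = 1: algebraic multiplicity = 3, geometric multiplicity = 2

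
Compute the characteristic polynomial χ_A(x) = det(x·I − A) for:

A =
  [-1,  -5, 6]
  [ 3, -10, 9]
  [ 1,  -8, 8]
x^3 + 3*x^2 + 3*x + 1

Expanding det(x·I − A) (e.g. by cofactor expansion or by noting that A is similar to its Jordan form J, which has the same characteristic polynomial as A) gives
  χ_A(x) = x^3 + 3*x^2 + 3*x + 1
which factors as (x + 1)^3. The eigenvalues (with algebraic multiplicities) are λ = -1 with multiplicity 3.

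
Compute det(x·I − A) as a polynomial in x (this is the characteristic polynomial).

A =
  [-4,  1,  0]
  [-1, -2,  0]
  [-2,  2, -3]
x^3 + 9*x^2 + 27*x + 27

Expanding det(x·I − A) (e.g. by cofactor expansion or by noting that A is similar to its Jordan form J, which has the same characteristic polynomial as A) gives
  χ_A(x) = x^3 + 9*x^2 + 27*x + 27
which factors as (x + 3)^3. The eigenvalues (with algebraic multiplicities) are λ = -3 with multiplicity 3.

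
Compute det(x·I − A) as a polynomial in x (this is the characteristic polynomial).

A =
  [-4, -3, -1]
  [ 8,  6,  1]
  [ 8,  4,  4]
x^3 - 6*x^2 + 12*x - 8

Expanding det(x·I − A) (e.g. by cofactor expansion or by noting that A is similar to its Jordan form J, which has the same characteristic polynomial as A) gives
  χ_A(x) = x^3 - 6*x^2 + 12*x - 8
which factors as (x - 2)^3. The eigenvalues (with algebraic multiplicities) are λ = 2 with multiplicity 3.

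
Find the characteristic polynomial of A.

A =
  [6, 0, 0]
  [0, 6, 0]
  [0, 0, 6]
x^3 - 18*x^2 + 108*x - 216

Expanding det(x·I − A) (e.g. by cofactor expansion or by noting that A is similar to its Jordan form J, which has the same characteristic polynomial as A) gives
  χ_A(x) = x^3 - 18*x^2 + 108*x - 216
which factors as (x - 6)^3. The eigenvalues (with algebraic multiplicities) are λ = 6 with multiplicity 3.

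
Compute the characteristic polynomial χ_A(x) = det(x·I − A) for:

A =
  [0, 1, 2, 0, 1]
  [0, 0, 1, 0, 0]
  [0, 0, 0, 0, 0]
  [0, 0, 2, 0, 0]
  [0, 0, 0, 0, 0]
x^5

Expanding det(x·I − A) (e.g. by cofactor expansion or by noting that A is similar to its Jordan form J, which has the same characteristic polynomial as A) gives
  χ_A(x) = x^5
which factors as x^5. The eigenvalues (with algebraic multiplicities) are λ = 0 with multiplicity 5.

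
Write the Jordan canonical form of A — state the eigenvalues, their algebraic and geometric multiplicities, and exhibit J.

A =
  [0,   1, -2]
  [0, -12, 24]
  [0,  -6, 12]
J_2(0) ⊕ J_1(0)

The characteristic polynomial is
  det(x·I − A) = x^3

Eigenvalues and multiplicities (the geometric multiplicity of λ is n − rank(A − λI), which equals the number of Jordan blocks for λ):
  λ = 0: algebraic multiplicity = 3, geometric multiplicity = 2

Determining the block sizes for each eigenvalue:
  λ = 0: 2 blocks summing to 3 forces exactly one block of size 2 and the rest size 1 → block sizes [2, 1]

Assembling the blocks gives a Jordan form
J =
  [0, 1, 0]
  [0, 0, 0]
  [0, 0, 0]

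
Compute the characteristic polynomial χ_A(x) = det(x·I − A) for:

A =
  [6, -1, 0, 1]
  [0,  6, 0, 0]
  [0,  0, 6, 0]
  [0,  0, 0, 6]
x^4 - 24*x^3 + 216*x^2 - 864*x + 1296

Expanding det(x·I − A) (e.g. by cofactor expansion or by noting that A is similar to its Jordan form J, which has the same characteristic polynomial as A) gives
  χ_A(x) = x^4 - 24*x^3 + 216*x^2 - 864*x + 1296
which factors as (x - 6)^4. The eigenvalues (with algebraic multiplicities) are λ = 6 with multiplicity 4.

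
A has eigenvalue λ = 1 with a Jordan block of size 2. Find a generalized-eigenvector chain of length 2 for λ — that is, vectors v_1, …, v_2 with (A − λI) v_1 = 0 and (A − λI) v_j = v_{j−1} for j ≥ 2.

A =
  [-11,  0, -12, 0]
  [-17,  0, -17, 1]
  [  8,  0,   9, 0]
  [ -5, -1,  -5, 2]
A Jordan chain for λ = 1 of length 2:
v_1 = (0, -1, 0, -1)ᵀ
v_2 = (0, 1, 0, 0)ᵀ

Let N = A − (1)·I. We want v_2 with N^2 v_2 = 0 but N^1 v_2 ≠ 0; then v_{j-1} := N · v_j for j = 2, …, 2.

Pick v_2 = (0, 1, 0, 0)ᵀ.
Then v_1 = N · v_2 = (0, -1, 0, -1)ᵀ.

Sanity check: (A − (1)·I) v_1 = (0, 0, 0, 0)ᵀ = 0. ✓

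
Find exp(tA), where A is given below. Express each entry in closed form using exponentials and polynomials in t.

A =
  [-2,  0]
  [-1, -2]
e^{tA} =
  [exp(-2*t), 0]
  [-t*exp(-2*t), exp(-2*t)]

Strategy: write A = P · J · P⁻¹ where J is a Jordan canonical form, so e^{tA} = P · e^{tJ} · P⁻¹, and e^{tJ} can be computed block-by-block.

A has Jordan form
J =
  [-2,  1]
  [ 0, -2]
(up to reordering of blocks).

Per-block formulas:
  For a 2×2 Jordan block J_2(-2): exp(t · J_2(-2)) = e^(-2t)·(I + t·N), where N is the 2×2 nilpotent shift.

After assembling e^{tJ} and conjugating by P, we get:

e^{tA} =
  [exp(-2*t), 0]
  [-t*exp(-2*t), exp(-2*t)]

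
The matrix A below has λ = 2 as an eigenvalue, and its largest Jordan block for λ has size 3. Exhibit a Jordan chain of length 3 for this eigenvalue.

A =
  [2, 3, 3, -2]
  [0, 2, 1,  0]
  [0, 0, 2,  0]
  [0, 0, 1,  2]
A Jordan chain for λ = 2 of length 3:
v_1 = (1, 0, 0, 0)ᵀ
v_2 = (3, 1, 0, 1)ᵀ
v_3 = (0, 0, 1, 0)ᵀ

Let N = A − (2)·I. We want v_3 with N^3 v_3 = 0 but N^2 v_3 ≠ 0; then v_{j-1} := N · v_j for j = 3, …, 2.

Pick v_3 = (0, 0, 1, 0)ᵀ.
Then v_2 = N · v_3 = (3, 1, 0, 1)ᵀ.
Then v_1 = N · v_2 = (1, 0, 0, 0)ᵀ.

Sanity check: (A − (2)·I) v_1 = (0, 0, 0, 0)ᵀ = 0. ✓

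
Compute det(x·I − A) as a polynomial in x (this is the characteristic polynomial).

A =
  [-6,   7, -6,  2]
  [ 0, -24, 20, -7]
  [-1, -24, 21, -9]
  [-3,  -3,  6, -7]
x^4 + 16*x^3 + 90*x^2 + 200*x + 125

Expanding det(x·I − A) (e.g. by cofactor expansion or by noting that A is similar to its Jordan form J, which has the same characteristic polynomial as A) gives
  χ_A(x) = x^4 + 16*x^3 + 90*x^2 + 200*x + 125
which factors as (x + 1)*(x + 5)^3. The eigenvalues (with algebraic multiplicities) are λ = -5 with multiplicity 3, λ = -1 with multiplicity 1.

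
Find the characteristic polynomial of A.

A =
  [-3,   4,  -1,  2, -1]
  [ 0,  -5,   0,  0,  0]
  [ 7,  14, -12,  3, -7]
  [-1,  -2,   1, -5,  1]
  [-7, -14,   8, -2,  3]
x^5 + 22*x^4 + 193*x^3 + 844*x^2 + 1840*x + 1600

Expanding det(x·I − A) (e.g. by cofactor expansion or by noting that A is similar to its Jordan form J, which has the same characteristic polynomial as A) gives
  χ_A(x) = x^5 + 22*x^4 + 193*x^3 + 844*x^2 + 1840*x + 1600
which factors as (x + 4)^3*(x + 5)^2. The eigenvalues (with algebraic multiplicities) are λ = -5 with multiplicity 2, λ = -4 with multiplicity 3.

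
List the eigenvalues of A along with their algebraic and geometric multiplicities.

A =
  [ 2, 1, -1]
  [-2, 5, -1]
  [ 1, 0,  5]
λ = 4: alg = 3, geom = 1

Step 1 — factor the characteristic polynomial to read off the algebraic multiplicities:
  χ_A(x) = (x - 4)^3

Step 2 — compute geometric multiplicities via the rank-nullity identity g(λ) = n − rank(A − λI):
  rank(A − (4)·I) = 2, so dim ker(A − (4)·I) = n − 2 = 1

Summary:
  λ = 4: algebraic multiplicity = 3, geometric multiplicity = 1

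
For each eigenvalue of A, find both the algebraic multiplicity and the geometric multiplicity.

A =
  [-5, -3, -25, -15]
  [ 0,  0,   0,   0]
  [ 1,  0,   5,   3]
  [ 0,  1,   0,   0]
λ = 0: alg = 4, geom = 2

Step 1 — factor the characteristic polynomial to read off the algebraic multiplicities:
  χ_A(x) = x^4

Step 2 — compute geometric multiplicities via the rank-nullity identity g(λ) = n − rank(A − λI):
  rank(A − (0)·I) = 2, so dim ker(A − (0)·I) = n − 2 = 2

Summary:
  λ = 0: algebraic multiplicity = 4, geometric multiplicity = 2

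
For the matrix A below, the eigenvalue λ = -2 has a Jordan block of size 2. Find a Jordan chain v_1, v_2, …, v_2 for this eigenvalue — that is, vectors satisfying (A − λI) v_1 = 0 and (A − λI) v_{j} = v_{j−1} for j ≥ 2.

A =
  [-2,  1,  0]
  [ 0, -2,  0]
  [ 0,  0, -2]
A Jordan chain for λ = -2 of length 2:
v_1 = (1, 0, 0)ᵀ
v_2 = (0, 1, 0)ᵀ

Let N = A − (-2)·I. We want v_2 with N^2 v_2 = 0 but N^1 v_2 ≠ 0; then v_{j-1} := N · v_j for j = 2, …, 2.

Pick v_2 = (0, 1, 0)ᵀ.
Then v_1 = N · v_2 = (1, 0, 0)ᵀ.

Sanity check: (A − (-2)·I) v_1 = (0, 0, 0)ᵀ = 0. ✓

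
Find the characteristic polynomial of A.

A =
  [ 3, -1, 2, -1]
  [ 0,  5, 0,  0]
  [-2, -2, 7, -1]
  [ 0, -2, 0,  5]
x^4 - 20*x^3 + 150*x^2 - 500*x + 625

Expanding det(x·I − A) (e.g. by cofactor expansion or by noting that A is similar to its Jordan form J, which has the same characteristic polynomial as A) gives
  χ_A(x) = x^4 - 20*x^3 + 150*x^2 - 500*x + 625
which factors as (x - 5)^4. The eigenvalues (with algebraic multiplicities) are λ = 5 with multiplicity 4.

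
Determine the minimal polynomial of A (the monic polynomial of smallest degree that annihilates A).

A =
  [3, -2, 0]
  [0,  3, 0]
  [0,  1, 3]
x^2 - 6*x + 9

The characteristic polynomial is χ_A(x) = (x - 3)^3, so the eigenvalues are known. The minimal polynomial is
  m_A(x) = Π_λ (x − λ)^{k_λ}
where k_λ is the size of the *largest* Jordan block for λ (equivalently, the smallest k with (A − λI)^k v = 0 for every generalised eigenvector v of λ).

  λ = 3: largest Jordan block has size 2, contributing (x − 3)^2

So m_A(x) = (x - 3)^2 = x^2 - 6*x + 9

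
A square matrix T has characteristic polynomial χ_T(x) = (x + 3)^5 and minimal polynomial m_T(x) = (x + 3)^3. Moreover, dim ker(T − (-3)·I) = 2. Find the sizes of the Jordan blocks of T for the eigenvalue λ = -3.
Block sizes for λ = -3: [3, 2]

Step 1 — from the characteristic polynomial, algebraic multiplicity of λ = -3 is 5. From dim ker(T − (-3)·I) = 2, there are exactly 2 Jordan blocks for λ = -3.
Step 2 — from the minimal polynomial, the factor (x + 3)^3 tells us the largest block for λ = -3 has size 3.
Step 3 — with total size 5, 2 blocks, and largest block 3, the block sizes (in nonincreasing order) are [3, 2].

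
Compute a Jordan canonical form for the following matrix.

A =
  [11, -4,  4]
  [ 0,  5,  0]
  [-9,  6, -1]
J_2(5) ⊕ J_1(5)

The characteristic polynomial is
  det(x·I − A) = x^3 - 15*x^2 + 75*x - 125 = (x - 5)^3

Eigenvalues and multiplicities (the geometric multiplicity of λ is n − rank(A − λI), which equals the number of Jordan blocks for λ):
  λ = 5: algebraic multiplicity = 3, geometric multiplicity = 2

Determining the block sizes for each eigenvalue:
  λ = 5: 2 blocks summing to 3 forces exactly one block of size 2 and the rest size 1 → block sizes [2, 1]

Assembling the blocks gives a Jordan form
J =
  [5, 1, 0]
  [0, 5, 0]
  [0, 0, 5]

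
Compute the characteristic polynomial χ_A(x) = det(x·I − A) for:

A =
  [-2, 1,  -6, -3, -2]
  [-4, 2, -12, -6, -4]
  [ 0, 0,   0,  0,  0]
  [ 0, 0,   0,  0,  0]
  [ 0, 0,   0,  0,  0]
x^5

Expanding det(x·I − A) (e.g. by cofactor expansion or by noting that A is similar to its Jordan form J, which has the same characteristic polynomial as A) gives
  χ_A(x) = x^5
which factors as x^5. The eigenvalues (with algebraic multiplicities) are λ = 0 with multiplicity 5.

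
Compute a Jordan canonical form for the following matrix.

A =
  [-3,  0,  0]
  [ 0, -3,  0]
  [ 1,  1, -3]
J_2(-3) ⊕ J_1(-3)

The characteristic polynomial is
  det(x·I − A) = x^3 + 9*x^2 + 27*x + 27 = (x + 3)^3

Eigenvalues and multiplicities (the geometric multiplicity of λ is n − rank(A − λI), which equals the number of Jordan blocks for λ):
  λ = -3: algebraic multiplicity = 3, geometric multiplicity = 2

Determining the block sizes for each eigenvalue:
  λ = -3: 2 blocks summing to 3 forces exactly one block of size 2 and the rest size 1 → block sizes [2, 1]

Assembling the blocks gives a Jordan form
J =
  [-3,  1,  0]
  [ 0, -3,  0]
  [ 0,  0, -3]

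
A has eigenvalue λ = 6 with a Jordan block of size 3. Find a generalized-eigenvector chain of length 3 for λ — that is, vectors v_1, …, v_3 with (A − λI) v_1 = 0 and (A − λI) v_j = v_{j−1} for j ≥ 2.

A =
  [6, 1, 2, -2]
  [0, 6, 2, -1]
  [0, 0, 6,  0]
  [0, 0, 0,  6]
A Jordan chain for λ = 6 of length 3:
v_1 = (2, 0, 0, 0)ᵀ
v_2 = (2, 2, 0, 0)ᵀ
v_3 = (0, 0, 1, 0)ᵀ

Let N = A − (6)·I. We want v_3 with N^3 v_3 = 0 but N^2 v_3 ≠ 0; then v_{j-1} := N · v_j for j = 3, …, 2.

Pick v_3 = (0, 0, 1, 0)ᵀ.
Then v_2 = N · v_3 = (2, 2, 0, 0)ᵀ.
Then v_1 = N · v_2 = (2, 0, 0, 0)ᵀ.

Sanity check: (A − (6)·I) v_1 = (0, 0, 0, 0)ᵀ = 0. ✓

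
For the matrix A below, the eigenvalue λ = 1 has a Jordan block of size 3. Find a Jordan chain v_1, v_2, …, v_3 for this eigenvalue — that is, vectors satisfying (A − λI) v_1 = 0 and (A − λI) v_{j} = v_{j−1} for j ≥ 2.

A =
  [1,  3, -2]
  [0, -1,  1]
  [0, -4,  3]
A Jordan chain for λ = 1 of length 3:
v_1 = (2, 0, 0)ᵀ
v_2 = (3, -2, -4)ᵀ
v_3 = (0, 1, 0)ᵀ

Let N = A − (1)·I. We want v_3 with N^3 v_3 = 0 but N^2 v_3 ≠ 0; then v_{j-1} := N · v_j for j = 3, …, 2.

Pick v_3 = (0, 1, 0)ᵀ.
Then v_2 = N · v_3 = (3, -2, -4)ᵀ.
Then v_1 = N · v_2 = (2, 0, 0)ᵀ.

Sanity check: (A − (1)·I) v_1 = (0, 0, 0)ᵀ = 0. ✓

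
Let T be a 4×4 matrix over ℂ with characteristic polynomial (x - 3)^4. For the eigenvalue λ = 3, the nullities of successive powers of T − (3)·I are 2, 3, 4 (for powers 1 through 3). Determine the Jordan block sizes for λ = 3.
Block sizes for λ = 3: [3, 1]

From the dimensions of kernels of powers, the number of Jordan blocks of size at least j is d_j − d_{j−1} where d_j = dim ker(N^j) (with d_0 = 0). Computing the differences gives [2, 1, 1].
The number of blocks of size exactly k is (#blocks of size ≥ k) − (#blocks of size ≥ k + 1), so the partition is: 1 block(s) of size 1, 1 block(s) of size 3.
In nonincreasing order the block sizes are [3, 1].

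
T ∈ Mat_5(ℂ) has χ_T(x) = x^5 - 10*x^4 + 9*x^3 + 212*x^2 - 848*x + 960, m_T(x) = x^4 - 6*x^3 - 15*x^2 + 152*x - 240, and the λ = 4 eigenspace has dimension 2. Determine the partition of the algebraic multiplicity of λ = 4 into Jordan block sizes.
Block sizes for λ = 4: [2, 1]

Step 1 — from the characteristic polynomial, algebraic multiplicity of λ = 4 is 3. From dim ker(T − (4)·I) = 2, there are exactly 2 Jordan blocks for λ = 4.
Step 2 — from the minimal polynomial, the factor (x − 4)^2 tells us the largest block for λ = 4 has size 2.
Step 3 — with total size 3, 2 blocks, and largest block 2, the block sizes (in nonincreasing order) are [2, 1].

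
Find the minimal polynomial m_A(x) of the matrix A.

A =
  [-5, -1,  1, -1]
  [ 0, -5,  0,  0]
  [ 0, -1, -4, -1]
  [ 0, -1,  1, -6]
x^2 + 10*x + 25

The characteristic polynomial is χ_A(x) = (x + 5)^4, so the eigenvalues are known. The minimal polynomial is
  m_A(x) = Π_λ (x − λ)^{k_λ}
where k_λ is the size of the *largest* Jordan block for λ (equivalently, the smallest k with (A − λI)^k v = 0 for every generalised eigenvector v of λ).

  λ = -5: largest Jordan block has size 2, contributing (x + 5)^2

So m_A(x) = (x + 5)^2 = x^2 + 10*x + 25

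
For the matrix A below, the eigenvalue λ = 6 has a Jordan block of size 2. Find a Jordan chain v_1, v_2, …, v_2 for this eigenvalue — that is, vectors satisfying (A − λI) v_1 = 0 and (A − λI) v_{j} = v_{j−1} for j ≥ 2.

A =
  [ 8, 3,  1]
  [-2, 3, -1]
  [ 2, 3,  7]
A Jordan chain for λ = 6 of length 2:
v_1 = (2, -2, 2)ᵀ
v_2 = (1, 0, 0)ᵀ

Let N = A − (6)·I. We want v_2 with N^2 v_2 = 0 but N^1 v_2 ≠ 0; then v_{j-1} := N · v_j for j = 2, …, 2.

Pick v_2 = (1, 0, 0)ᵀ.
Then v_1 = N · v_2 = (2, -2, 2)ᵀ.

Sanity check: (A − (6)·I) v_1 = (0, 0, 0)ᵀ = 0. ✓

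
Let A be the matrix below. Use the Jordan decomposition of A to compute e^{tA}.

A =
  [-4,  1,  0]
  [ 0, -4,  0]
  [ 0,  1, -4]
e^{tA} =
  [exp(-4*t), t*exp(-4*t), 0]
  [0, exp(-4*t), 0]
  [0, t*exp(-4*t), exp(-4*t)]

Strategy: write A = P · J · P⁻¹ where J is a Jordan canonical form, so e^{tA} = P · e^{tJ} · P⁻¹, and e^{tJ} can be computed block-by-block.

A has Jordan form
J =
  [-4,  1,  0]
  [ 0, -4,  0]
  [ 0,  0, -4]
(up to reordering of blocks).

Per-block formulas:
  For a 2×2 Jordan block J_2(-4): exp(t · J_2(-4)) = e^(-4t)·(I + t·N), where N is the 2×2 nilpotent shift.
  For a 1×1 block at λ = -4: exp(t · [-4]) = [e^(-4t)].

After assembling e^{tJ} and conjugating by P, we get:

e^{tA} =
  [exp(-4*t), t*exp(-4*t), 0]
  [0, exp(-4*t), 0]
  [0, t*exp(-4*t), exp(-4*t)]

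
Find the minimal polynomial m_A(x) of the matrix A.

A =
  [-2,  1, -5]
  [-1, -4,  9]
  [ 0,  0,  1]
x^3 + 5*x^2 + 3*x - 9

The characteristic polynomial is χ_A(x) = (x - 1)*(x + 3)^2, so the eigenvalues are known. The minimal polynomial is
  m_A(x) = Π_λ (x − λ)^{k_λ}
where k_λ is the size of the *largest* Jordan block for λ (equivalently, the smallest k with (A − λI)^k v = 0 for every generalised eigenvector v of λ).

  λ = -3: largest Jordan block has size 2, contributing (x + 3)^2
  λ = 1: largest Jordan block has size 1, contributing (x − 1)

So m_A(x) = (x - 1)*(x + 3)^2 = x^3 + 5*x^2 + 3*x - 9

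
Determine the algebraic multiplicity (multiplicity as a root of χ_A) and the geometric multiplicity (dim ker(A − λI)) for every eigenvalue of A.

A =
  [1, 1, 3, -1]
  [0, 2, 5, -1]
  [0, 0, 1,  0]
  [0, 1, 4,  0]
λ = 1: alg = 4, geom = 2

Step 1 — factor the characteristic polynomial to read off the algebraic multiplicities:
  χ_A(x) = (x - 1)^4

Step 2 — compute geometric multiplicities via the rank-nullity identity g(λ) = n − rank(A − λI):
  rank(A − (1)·I) = 2, so dim ker(A − (1)·I) = n − 2 = 2

Summary:
  λ = 1: algebraic multiplicity = 4, geometric multiplicity = 2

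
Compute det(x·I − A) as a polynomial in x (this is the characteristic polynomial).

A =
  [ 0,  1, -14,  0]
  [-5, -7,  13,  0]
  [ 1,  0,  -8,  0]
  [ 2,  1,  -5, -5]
x^4 + 20*x^3 + 150*x^2 + 500*x + 625

Expanding det(x·I − A) (e.g. by cofactor expansion or by noting that A is similar to its Jordan form J, which has the same characteristic polynomial as A) gives
  χ_A(x) = x^4 + 20*x^3 + 150*x^2 + 500*x + 625
which factors as (x + 5)^4. The eigenvalues (with algebraic multiplicities) are λ = -5 with multiplicity 4.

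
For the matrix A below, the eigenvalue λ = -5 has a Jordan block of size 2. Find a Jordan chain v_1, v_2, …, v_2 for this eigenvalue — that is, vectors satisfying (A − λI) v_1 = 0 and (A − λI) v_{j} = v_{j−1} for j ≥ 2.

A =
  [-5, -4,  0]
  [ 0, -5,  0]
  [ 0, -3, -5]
A Jordan chain for λ = -5 of length 2:
v_1 = (-4, 0, -3)ᵀ
v_2 = (0, 1, 0)ᵀ

Let N = A − (-5)·I. We want v_2 with N^2 v_2 = 0 but N^1 v_2 ≠ 0; then v_{j-1} := N · v_j for j = 2, …, 2.

Pick v_2 = (0, 1, 0)ᵀ.
Then v_1 = N · v_2 = (-4, 0, -3)ᵀ.

Sanity check: (A − (-5)·I) v_1 = (0, 0, 0)ᵀ = 0. ✓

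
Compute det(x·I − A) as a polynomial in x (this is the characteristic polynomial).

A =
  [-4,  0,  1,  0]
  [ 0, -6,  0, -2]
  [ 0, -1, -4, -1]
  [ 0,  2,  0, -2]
x^4 + 16*x^3 + 96*x^2 + 256*x + 256

Expanding det(x·I − A) (e.g. by cofactor expansion or by noting that A is similar to its Jordan form J, which has the same characteristic polynomial as A) gives
  χ_A(x) = x^4 + 16*x^3 + 96*x^2 + 256*x + 256
which factors as (x + 4)^4. The eigenvalues (with algebraic multiplicities) are λ = -4 with multiplicity 4.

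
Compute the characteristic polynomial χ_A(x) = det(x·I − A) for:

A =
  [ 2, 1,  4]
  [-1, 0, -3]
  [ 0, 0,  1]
x^3 - 3*x^2 + 3*x - 1

Expanding det(x·I − A) (e.g. by cofactor expansion or by noting that A is similar to its Jordan form J, which has the same characteristic polynomial as A) gives
  χ_A(x) = x^3 - 3*x^2 + 3*x - 1
which factors as (x - 1)^3. The eigenvalues (with algebraic multiplicities) are λ = 1 with multiplicity 3.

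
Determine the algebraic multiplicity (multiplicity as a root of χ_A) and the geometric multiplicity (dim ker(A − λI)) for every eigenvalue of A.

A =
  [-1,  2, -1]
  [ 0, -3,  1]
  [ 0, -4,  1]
λ = -1: alg = 3, geom = 2

Step 1 — factor the characteristic polynomial to read off the algebraic multiplicities:
  χ_A(x) = (x + 1)^3

Step 2 — compute geometric multiplicities via the rank-nullity identity g(λ) = n − rank(A − λI):
  rank(A − (-1)·I) = 1, so dim ker(A − (-1)·I) = n − 1 = 2

Summary:
  λ = -1: algebraic multiplicity = 3, geometric multiplicity = 2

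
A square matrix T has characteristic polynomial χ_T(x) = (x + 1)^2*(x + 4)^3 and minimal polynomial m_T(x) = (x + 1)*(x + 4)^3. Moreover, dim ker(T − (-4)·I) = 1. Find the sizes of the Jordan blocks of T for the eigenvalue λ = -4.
Block sizes for λ = -4: [3]

Step 1 — from the characteristic polynomial, algebraic multiplicity of λ = -4 is 3. From dim ker(T − (-4)·I) = 1, there are exactly 1 Jordan blocks for λ = -4.
Step 2 — from the minimal polynomial, the factor (x + 4)^3 tells us the largest block for λ = -4 has size 3.
Step 3 — with total size 3, 1 blocks, and largest block 3, the block sizes (in nonincreasing order) are [3].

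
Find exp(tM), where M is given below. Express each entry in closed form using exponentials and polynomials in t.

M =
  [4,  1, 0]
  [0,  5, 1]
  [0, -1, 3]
e^{tM} =
  [exp(4*t), t^2*exp(4*t)/2 + t*exp(4*t), t^2*exp(4*t)/2]
  [0, t*exp(4*t) + exp(4*t), t*exp(4*t)]
  [0, -t*exp(4*t), -t*exp(4*t) + exp(4*t)]

Strategy: write M = P · J · P⁻¹ where J is a Jordan canonical form, so e^{tM} = P · e^{tJ} · P⁻¹, and e^{tJ} can be computed block-by-block.

M has Jordan form
J =
  [4, 1, 0]
  [0, 4, 1]
  [0, 0, 4]
(up to reordering of blocks).

Per-block formulas:
  For a 3×3 Jordan block J_3(4): exp(t · J_3(4)) = e^(4t)·(I + t·N + (t^2/2)·N^2), where N is the 3×3 nilpotent shift.

After assembling e^{tJ} and conjugating by P, we get:

e^{tM} =
  [exp(4*t), t^2*exp(4*t)/2 + t*exp(4*t), t^2*exp(4*t)/2]
  [0, t*exp(4*t) + exp(4*t), t*exp(4*t)]
  [0, -t*exp(4*t), -t*exp(4*t) + exp(4*t)]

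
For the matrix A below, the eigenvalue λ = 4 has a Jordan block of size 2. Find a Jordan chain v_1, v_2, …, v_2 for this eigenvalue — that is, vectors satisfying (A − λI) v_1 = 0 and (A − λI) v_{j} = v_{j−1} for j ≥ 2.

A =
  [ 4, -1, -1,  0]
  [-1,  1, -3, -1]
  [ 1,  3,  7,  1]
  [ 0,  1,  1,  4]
A Jordan chain for λ = 4 of length 2:
v_1 = (0, -1, 1, 0)ᵀ
v_2 = (1, 0, 0, 0)ᵀ

Let N = A − (4)·I. We want v_2 with N^2 v_2 = 0 but N^1 v_2 ≠ 0; then v_{j-1} := N · v_j for j = 2, …, 2.

Pick v_2 = (1, 0, 0, 0)ᵀ.
Then v_1 = N · v_2 = (0, -1, 1, 0)ᵀ.

Sanity check: (A − (4)·I) v_1 = (0, 0, 0, 0)ᵀ = 0. ✓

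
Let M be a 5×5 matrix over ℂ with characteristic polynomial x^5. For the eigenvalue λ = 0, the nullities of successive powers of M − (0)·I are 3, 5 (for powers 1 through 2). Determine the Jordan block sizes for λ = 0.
Block sizes for λ = 0: [2, 2, 1]

From the dimensions of kernels of powers, the number of Jordan blocks of size at least j is d_j − d_{j−1} where d_j = dim ker(N^j) (with d_0 = 0). Computing the differences gives [3, 2].
The number of blocks of size exactly k is (#blocks of size ≥ k) − (#blocks of size ≥ k + 1), so the partition is: 1 block(s) of size 1, 2 block(s) of size 2.
In nonincreasing order the block sizes are [2, 2, 1].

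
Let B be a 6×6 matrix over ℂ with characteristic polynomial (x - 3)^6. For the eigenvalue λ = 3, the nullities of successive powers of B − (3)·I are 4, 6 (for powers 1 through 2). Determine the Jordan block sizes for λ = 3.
Block sizes for λ = 3: [2, 2, 1, 1]

From the dimensions of kernels of powers, the number of Jordan blocks of size at least j is d_j − d_{j−1} where d_j = dim ker(N^j) (with d_0 = 0). Computing the differences gives [4, 2].
The number of blocks of size exactly k is (#blocks of size ≥ k) − (#blocks of size ≥ k + 1), so the partition is: 2 block(s) of size 1, 2 block(s) of size 2.
In nonincreasing order the block sizes are [2, 2, 1, 1].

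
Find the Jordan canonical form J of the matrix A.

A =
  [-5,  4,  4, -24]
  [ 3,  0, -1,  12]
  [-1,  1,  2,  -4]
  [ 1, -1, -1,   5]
J_1(-1) ⊕ J_2(1) ⊕ J_1(1)

The characteristic polynomial is
  det(x·I − A) = x^4 - 2*x^3 + 2*x - 1 = (x - 1)^3*(x + 1)

Eigenvalues and multiplicities (the geometric multiplicity of λ is n − rank(A − λI), which equals the number of Jordan blocks for λ):
  λ = -1: algebraic multiplicity = 1, geometric multiplicity = 1
  λ = 1: algebraic multiplicity = 3, geometric multiplicity = 2

Determining the block sizes for each eigenvalue:
  λ = -1: one block (gm = 1), so the single block has size am = 1 → block sizes [1]
  λ = 1: 2 blocks summing to 3 forces exactly one block of size 2 and the rest size 1 → block sizes [2, 1]

Assembling the blocks gives a Jordan form
J =
  [-1, 0, 0, 0]
  [ 0, 1, 1, 0]
  [ 0, 0, 1, 0]
  [ 0, 0, 0, 1]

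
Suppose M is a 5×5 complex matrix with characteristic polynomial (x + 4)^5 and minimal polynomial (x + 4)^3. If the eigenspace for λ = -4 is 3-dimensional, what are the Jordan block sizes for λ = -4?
Block sizes for λ = -4: [3, 1, 1]

Step 1 — from the characteristic polynomial, algebraic multiplicity of λ = -4 is 5. From dim ker(M − (-4)·I) = 3, there are exactly 3 Jordan blocks for λ = -4.
Step 2 — from the minimal polynomial, the factor (x + 4)^3 tells us the largest block for λ = -4 has size 3.
Step 3 — with total size 5, 3 blocks, and largest block 3, the block sizes (in nonincreasing order) are [3, 1, 1].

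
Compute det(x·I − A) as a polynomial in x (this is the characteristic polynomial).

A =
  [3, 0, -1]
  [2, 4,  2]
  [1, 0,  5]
x^3 - 12*x^2 + 48*x - 64

Expanding det(x·I − A) (e.g. by cofactor expansion or by noting that A is similar to its Jordan form J, which has the same characteristic polynomial as A) gives
  χ_A(x) = x^3 - 12*x^2 + 48*x - 64
which factors as (x - 4)^3. The eigenvalues (with algebraic multiplicities) are λ = 4 with multiplicity 3.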